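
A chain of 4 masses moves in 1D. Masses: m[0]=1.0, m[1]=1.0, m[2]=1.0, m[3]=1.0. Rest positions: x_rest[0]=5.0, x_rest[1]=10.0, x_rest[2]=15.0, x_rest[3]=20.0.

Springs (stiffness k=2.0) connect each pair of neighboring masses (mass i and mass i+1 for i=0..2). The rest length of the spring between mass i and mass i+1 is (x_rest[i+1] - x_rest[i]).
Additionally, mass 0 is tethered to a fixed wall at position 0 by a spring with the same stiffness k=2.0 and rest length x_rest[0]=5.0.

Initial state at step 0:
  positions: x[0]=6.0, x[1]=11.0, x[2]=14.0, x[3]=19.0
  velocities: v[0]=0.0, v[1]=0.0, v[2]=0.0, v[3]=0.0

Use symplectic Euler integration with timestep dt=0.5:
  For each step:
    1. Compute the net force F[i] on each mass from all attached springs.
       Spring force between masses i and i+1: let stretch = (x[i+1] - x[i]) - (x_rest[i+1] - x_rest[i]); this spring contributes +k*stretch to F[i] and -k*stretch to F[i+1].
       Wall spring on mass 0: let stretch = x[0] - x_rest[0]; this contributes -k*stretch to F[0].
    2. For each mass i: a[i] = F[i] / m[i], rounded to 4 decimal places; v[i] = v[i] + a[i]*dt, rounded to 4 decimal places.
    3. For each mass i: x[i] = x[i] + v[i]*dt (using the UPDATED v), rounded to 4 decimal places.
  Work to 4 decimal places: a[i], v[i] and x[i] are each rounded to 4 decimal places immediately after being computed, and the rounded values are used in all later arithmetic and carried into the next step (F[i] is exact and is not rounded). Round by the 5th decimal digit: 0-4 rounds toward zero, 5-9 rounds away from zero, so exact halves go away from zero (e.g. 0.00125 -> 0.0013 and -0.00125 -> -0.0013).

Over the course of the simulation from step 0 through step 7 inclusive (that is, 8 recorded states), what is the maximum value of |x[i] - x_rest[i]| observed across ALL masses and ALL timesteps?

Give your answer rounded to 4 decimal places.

Answer: 1.3750

Derivation:
Step 0: x=[6.0000 11.0000 14.0000 19.0000] v=[0.0000 0.0000 0.0000 0.0000]
Step 1: x=[5.5000 10.0000 15.0000 19.0000] v=[-1.0000 -2.0000 2.0000 0.0000]
Step 2: x=[4.5000 9.2500 15.5000 19.5000] v=[-2.0000 -1.5000 1.0000 1.0000]
Step 3: x=[3.6250 9.2500 14.8750 20.5000] v=[-1.7500 0.0000 -1.2500 2.0000]
Step 4: x=[3.7500 9.2500 14.2500 21.1875] v=[0.2500 0.0000 -1.2500 1.3750]
Step 5: x=[4.7500 9.0000 14.5938 20.9063] v=[2.0000 -0.5000 0.6875 -0.5625]
Step 6: x=[5.5000 9.4219 15.2969 19.9688] v=[1.5000 0.8438 1.4062 -1.8750]
Step 7: x=[5.4610 10.8204 15.3985 19.1954] v=[-0.0781 2.7969 0.2031 -1.5469]
Max displacement = 1.3750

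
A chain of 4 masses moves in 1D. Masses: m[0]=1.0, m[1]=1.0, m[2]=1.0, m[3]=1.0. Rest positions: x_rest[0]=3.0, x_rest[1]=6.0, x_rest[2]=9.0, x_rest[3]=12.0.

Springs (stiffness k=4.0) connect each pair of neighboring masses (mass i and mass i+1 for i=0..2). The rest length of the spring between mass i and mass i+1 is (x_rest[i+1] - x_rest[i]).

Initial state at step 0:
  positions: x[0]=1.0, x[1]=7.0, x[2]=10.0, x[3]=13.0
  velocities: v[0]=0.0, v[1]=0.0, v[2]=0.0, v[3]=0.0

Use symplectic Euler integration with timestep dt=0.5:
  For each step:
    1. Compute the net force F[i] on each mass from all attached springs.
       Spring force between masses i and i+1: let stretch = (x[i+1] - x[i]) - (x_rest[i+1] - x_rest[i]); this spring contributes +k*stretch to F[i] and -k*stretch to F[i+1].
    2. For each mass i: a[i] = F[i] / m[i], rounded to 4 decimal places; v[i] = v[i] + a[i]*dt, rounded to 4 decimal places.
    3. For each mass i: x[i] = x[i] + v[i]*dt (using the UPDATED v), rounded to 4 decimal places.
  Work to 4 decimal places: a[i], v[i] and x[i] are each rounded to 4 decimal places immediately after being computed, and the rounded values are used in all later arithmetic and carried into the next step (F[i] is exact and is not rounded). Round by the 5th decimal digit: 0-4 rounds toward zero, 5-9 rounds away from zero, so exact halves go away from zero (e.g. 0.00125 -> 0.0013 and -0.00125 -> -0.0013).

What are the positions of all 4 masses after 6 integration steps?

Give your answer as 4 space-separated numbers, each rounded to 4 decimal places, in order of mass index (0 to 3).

Step 0: x=[1.0000 7.0000 10.0000 13.0000] v=[0.0000 0.0000 0.0000 0.0000]
Step 1: x=[4.0000 4.0000 10.0000 13.0000] v=[6.0000 -6.0000 0.0000 0.0000]
Step 2: x=[4.0000 7.0000 7.0000 13.0000] v=[0.0000 6.0000 -6.0000 0.0000]
Step 3: x=[4.0000 7.0000 10.0000 10.0000] v=[0.0000 0.0000 6.0000 -6.0000]
Step 4: x=[4.0000 7.0000 10.0000 10.0000] v=[0.0000 0.0000 0.0000 0.0000]
Step 5: x=[4.0000 7.0000 7.0000 13.0000] v=[0.0000 0.0000 -6.0000 6.0000]
Step 6: x=[4.0000 4.0000 10.0000 13.0000] v=[0.0000 -6.0000 6.0000 0.0000]

Answer: 4.0000 4.0000 10.0000 13.0000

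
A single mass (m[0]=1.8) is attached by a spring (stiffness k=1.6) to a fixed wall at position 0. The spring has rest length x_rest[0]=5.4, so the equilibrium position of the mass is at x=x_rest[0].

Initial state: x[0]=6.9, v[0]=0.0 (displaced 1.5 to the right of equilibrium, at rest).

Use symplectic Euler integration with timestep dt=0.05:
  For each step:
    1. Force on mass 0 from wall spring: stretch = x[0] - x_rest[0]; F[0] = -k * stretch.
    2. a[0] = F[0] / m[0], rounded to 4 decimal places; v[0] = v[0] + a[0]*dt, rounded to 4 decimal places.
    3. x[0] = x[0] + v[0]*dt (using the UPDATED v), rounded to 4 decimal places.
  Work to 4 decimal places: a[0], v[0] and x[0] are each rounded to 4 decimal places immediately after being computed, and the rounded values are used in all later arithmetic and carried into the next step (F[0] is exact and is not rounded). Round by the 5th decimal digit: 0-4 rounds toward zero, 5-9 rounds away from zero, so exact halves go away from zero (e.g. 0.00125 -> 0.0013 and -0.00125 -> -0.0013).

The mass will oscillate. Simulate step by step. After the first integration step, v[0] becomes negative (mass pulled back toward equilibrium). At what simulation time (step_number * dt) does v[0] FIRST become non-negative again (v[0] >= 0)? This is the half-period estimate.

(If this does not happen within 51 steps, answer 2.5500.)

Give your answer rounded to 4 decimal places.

Answer: 2.5500

Derivation:
Step 0: x=[6.9000] v=[0.0000]
Step 1: x=[6.8967] v=[-0.0667]
Step 2: x=[6.8900] v=[-0.1332]
Step 3: x=[6.8800] v=[-0.1994]
Step 4: x=[6.8667] v=[-0.2652]
Step 5: x=[6.8502] v=[-0.3304]
Step 6: x=[6.8305] v=[-0.3949]
Step 7: x=[6.8076] v=[-0.4585]
Step 8: x=[6.7815] v=[-0.5211]
Step 9: x=[6.7524] v=[-0.5825]
Step 10: x=[6.7203] v=[-0.6426]
Step 11: x=[6.6852] v=[-0.7013]
Step 12: x=[6.6473] v=[-0.7584]
Step 13: x=[6.6066] v=[-0.8138]
Step 14: x=[6.5632] v=[-0.8674]
Step 15: x=[6.5172] v=[-0.9191]
Step 16: x=[6.4688] v=[-0.9688]
Step 17: x=[6.4180] v=[-1.0163]
Step 18: x=[6.3649] v=[-1.0615]
Step 19: x=[6.3097] v=[-1.1044]
Step 20: x=[6.2525] v=[-1.1448]
Step 21: x=[6.1934] v=[-1.1827]
Step 22: x=[6.1325] v=[-1.2180]
Step 23: x=[6.0700] v=[-1.2506]
Step 24: x=[6.0060] v=[-1.2804]
Step 25: x=[5.9406] v=[-1.3073]
Step 26: x=[5.8740] v=[-1.3313]
Step 27: x=[5.8064] v=[-1.3524]
Step 28: x=[5.7379] v=[-1.3705]
Step 29: x=[5.6686] v=[-1.3855]
Step 30: x=[5.5987] v=[-1.3974]
Step 31: x=[5.5284] v=[-1.4062]
Step 32: x=[5.4578] v=[-1.4119]
Step 33: x=[5.3871] v=[-1.4145]
Step 34: x=[5.3164] v=[-1.4139]
Step 35: x=[5.2459] v=[-1.4102]
Step 36: x=[5.1757] v=[-1.4034]
Step 37: x=[5.1060] v=[-1.3934]
Step 38: x=[5.0370] v=[-1.3803]
Step 39: x=[4.9688] v=[-1.3642]
Step 40: x=[4.9016] v=[-1.3450]
Step 41: x=[4.8355] v=[-1.3229]
Step 42: x=[4.7706] v=[-1.2978]
Step 43: x=[4.7071] v=[-1.2698]
Step 44: x=[4.6452] v=[-1.2390]
Step 45: x=[4.5849] v=[-1.2055]
Step 46: x=[4.5264] v=[-1.1693]
Step 47: x=[4.4699] v=[-1.1305]
Step 48: x=[4.4154] v=[-1.0892]
Step 49: x=[4.3631] v=[-1.0454]
Step 50: x=[4.3131] v=[-0.9993]
Step 51: x=[4.2656] v=[-0.9510]
v[0] did not become non-negative within 51 steps; using fallback time=2.5500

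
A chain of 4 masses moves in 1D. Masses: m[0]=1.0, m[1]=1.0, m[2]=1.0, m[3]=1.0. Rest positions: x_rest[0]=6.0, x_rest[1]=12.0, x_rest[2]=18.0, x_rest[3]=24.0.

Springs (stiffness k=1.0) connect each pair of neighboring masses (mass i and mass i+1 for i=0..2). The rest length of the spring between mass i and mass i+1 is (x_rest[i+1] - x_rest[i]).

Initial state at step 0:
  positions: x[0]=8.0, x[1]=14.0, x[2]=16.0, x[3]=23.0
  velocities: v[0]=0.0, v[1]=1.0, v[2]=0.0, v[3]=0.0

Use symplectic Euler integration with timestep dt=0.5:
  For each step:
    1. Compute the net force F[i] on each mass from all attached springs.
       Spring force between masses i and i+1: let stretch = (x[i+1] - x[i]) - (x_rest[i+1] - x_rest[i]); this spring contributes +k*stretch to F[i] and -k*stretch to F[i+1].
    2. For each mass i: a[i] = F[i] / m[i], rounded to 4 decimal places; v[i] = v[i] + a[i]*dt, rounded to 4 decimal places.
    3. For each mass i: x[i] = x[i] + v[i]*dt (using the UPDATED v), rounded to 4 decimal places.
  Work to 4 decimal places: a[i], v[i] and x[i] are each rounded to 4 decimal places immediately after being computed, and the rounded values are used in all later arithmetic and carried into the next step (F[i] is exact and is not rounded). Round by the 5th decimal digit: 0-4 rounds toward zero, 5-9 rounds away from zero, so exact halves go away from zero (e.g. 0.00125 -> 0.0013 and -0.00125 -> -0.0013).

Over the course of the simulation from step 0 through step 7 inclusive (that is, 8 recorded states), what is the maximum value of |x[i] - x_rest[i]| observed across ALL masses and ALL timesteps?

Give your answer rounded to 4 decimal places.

Answer: 3.7143

Derivation:
Step 0: x=[8.0000 14.0000 16.0000 23.0000] v=[0.0000 1.0000 0.0000 0.0000]
Step 1: x=[8.0000 13.5000 17.2500 22.7500] v=[0.0000 -1.0000 2.5000 -0.5000]
Step 2: x=[7.8750 12.5625 18.9375 22.6250] v=[-0.2500 -1.8750 3.3750 -0.2500]
Step 3: x=[7.4219 12.0469 19.9532 23.0782] v=[-0.9063 -1.0313 2.0313 0.9063]
Step 4: x=[6.6250 12.3516 19.7735 24.2501] v=[-1.5938 0.6094 -0.3594 2.3438]
Step 5: x=[5.7598 13.0802 18.8575 25.8029] v=[-1.7305 1.4571 -1.8321 3.1055]
Step 6: x=[5.2247 13.4230 18.2335 27.1193] v=[-1.0703 0.6856 -1.2481 2.6328]
Step 7: x=[5.2392 12.9189 18.6283 27.7143] v=[0.0289 -1.0083 0.7896 1.1899]
Max displacement = 3.7143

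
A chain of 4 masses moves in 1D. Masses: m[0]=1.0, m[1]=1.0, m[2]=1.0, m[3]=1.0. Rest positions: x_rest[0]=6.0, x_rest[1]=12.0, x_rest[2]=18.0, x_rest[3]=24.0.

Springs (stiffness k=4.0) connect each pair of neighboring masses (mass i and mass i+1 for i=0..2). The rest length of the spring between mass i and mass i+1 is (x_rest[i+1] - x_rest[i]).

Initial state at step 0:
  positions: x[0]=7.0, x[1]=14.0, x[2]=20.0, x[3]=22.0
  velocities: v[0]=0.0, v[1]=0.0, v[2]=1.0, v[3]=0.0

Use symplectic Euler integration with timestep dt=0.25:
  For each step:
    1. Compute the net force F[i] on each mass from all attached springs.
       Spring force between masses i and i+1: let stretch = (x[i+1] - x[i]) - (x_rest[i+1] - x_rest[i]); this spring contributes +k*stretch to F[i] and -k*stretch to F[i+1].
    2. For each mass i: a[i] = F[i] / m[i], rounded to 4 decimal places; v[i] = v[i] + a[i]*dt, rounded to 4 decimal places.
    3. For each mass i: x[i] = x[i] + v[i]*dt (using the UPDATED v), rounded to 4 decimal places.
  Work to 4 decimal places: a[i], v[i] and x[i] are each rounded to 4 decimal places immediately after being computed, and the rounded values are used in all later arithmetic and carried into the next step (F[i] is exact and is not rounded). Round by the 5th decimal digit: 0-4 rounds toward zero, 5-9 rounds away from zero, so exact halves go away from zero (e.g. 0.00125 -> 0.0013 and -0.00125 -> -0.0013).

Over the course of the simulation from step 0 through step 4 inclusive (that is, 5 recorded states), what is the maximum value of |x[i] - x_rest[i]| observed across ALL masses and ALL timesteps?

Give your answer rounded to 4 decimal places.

Step 0: x=[7.0000 14.0000 20.0000 22.0000] v=[0.0000 0.0000 1.0000 0.0000]
Step 1: x=[7.2500 13.7500 19.2500 23.0000] v=[1.0000 -1.0000 -3.0000 4.0000]
Step 2: x=[7.6250 13.2500 18.0625 24.5625] v=[1.5000 -2.0000 -4.7500 6.2500]
Step 3: x=[7.9063 12.5469 17.2969 26.0000] v=[1.1250 -2.8125 -3.0625 5.7500]
Step 4: x=[7.8477 11.8711 17.5196 26.7617] v=[-0.2344 -2.7031 0.8906 3.0469]
Max displacement = 2.7617

Answer: 2.7617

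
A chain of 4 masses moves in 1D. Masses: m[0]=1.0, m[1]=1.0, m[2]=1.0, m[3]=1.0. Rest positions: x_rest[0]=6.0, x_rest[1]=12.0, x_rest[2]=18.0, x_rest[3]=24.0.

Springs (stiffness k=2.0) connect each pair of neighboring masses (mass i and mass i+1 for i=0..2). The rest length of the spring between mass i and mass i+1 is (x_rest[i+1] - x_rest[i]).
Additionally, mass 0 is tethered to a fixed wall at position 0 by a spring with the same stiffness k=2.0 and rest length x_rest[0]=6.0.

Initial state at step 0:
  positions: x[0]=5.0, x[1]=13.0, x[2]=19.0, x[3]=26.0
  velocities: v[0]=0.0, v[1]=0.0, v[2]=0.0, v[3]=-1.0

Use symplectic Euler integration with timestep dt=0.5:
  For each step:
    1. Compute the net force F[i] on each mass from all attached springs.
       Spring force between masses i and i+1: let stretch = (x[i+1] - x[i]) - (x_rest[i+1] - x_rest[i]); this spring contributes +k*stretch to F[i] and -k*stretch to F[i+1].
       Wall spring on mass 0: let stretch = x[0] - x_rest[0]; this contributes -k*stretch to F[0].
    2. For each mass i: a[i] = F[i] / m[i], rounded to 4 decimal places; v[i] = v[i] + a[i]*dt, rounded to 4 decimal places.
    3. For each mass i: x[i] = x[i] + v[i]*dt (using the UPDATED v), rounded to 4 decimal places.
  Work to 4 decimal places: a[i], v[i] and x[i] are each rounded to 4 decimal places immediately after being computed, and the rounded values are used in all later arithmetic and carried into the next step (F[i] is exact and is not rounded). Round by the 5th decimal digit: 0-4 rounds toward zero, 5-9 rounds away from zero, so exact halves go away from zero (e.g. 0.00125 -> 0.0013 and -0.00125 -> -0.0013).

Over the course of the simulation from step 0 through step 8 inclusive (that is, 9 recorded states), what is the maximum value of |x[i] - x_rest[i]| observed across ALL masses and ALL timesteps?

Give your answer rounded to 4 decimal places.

Step 0: x=[5.0000 13.0000 19.0000 26.0000] v=[0.0000 0.0000 0.0000 -1.0000]
Step 1: x=[6.5000 12.0000 19.5000 25.0000] v=[3.0000 -2.0000 1.0000 -2.0000]
Step 2: x=[7.5000 12.0000 19.0000 24.2500] v=[2.0000 0.0000 -1.0000 -1.5000]
Step 3: x=[7.0000 13.2500 17.6250 23.8750] v=[-1.0000 2.5000 -2.7500 -0.7500]
Step 4: x=[6.1250 13.5625 17.1875 23.3750] v=[-1.7500 0.6250 -0.8750 -1.0000]
Step 5: x=[5.9063 11.9688 18.0313 22.7813] v=[-0.4375 -3.1875 1.6875 -1.1875]
Step 6: x=[5.7657 10.3751 18.2188 22.8126] v=[-0.2813 -3.1875 0.3750 0.0625]
Step 7: x=[5.0469 10.3985 16.7814 23.5470] v=[-1.4376 0.0468 -2.8749 1.4687]
Step 8: x=[4.4805 10.9376 15.5353 23.8986] v=[-1.1329 1.0781 -2.4922 0.7031]
Max displacement = 2.4647

Answer: 2.4647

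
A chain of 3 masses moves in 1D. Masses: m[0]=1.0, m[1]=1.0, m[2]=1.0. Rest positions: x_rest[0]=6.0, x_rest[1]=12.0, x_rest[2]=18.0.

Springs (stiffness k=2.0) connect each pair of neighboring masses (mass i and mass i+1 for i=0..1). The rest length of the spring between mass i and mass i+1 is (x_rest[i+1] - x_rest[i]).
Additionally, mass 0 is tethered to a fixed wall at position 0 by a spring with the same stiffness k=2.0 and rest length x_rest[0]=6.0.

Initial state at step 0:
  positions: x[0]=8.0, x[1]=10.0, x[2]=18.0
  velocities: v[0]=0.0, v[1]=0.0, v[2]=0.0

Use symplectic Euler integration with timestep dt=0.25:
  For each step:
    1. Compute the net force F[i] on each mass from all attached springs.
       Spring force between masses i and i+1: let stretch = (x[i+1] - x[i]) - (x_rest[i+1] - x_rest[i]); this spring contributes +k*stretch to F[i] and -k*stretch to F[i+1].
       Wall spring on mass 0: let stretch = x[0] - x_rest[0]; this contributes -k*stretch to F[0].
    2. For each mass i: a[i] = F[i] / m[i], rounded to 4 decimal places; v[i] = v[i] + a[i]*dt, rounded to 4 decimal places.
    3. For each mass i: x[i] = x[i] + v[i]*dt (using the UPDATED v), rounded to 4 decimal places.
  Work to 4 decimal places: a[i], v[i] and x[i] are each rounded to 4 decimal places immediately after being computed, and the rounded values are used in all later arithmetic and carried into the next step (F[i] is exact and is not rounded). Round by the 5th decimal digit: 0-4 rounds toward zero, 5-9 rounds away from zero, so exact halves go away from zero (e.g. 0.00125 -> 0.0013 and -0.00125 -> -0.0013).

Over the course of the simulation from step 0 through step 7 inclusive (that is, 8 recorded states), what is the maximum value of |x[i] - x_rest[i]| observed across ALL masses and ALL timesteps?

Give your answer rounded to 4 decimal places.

Answer: 2.0951

Derivation:
Step 0: x=[8.0000 10.0000 18.0000] v=[0.0000 0.0000 0.0000]
Step 1: x=[7.2500 10.7500 17.7500] v=[-3.0000 3.0000 -1.0000]
Step 2: x=[6.0313 11.9375 17.3750] v=[-4.8750 4.7500 -1.5000]
Step 3: x=[4.7969 13.0664 17.0703] v=[-4.9376 4.5157 -1.2188]
Step 4: x=[3.9966 13.6621 17.0151] v=[-3.2013 2.3829 -0.2208]
Step 5: x=[3.9049 13.4688 17.2908] v=[-0.3669 -0.7734 1.1027]
Step 6: x=[4.5206 12.5577 17.8387] v=[2.4626 -3.6444 2.1917]
Step 7: x=[5.5758 11.3021 18.4765] v=[4.2209 -5.0225 2.5512]
Max displacement = 2.0951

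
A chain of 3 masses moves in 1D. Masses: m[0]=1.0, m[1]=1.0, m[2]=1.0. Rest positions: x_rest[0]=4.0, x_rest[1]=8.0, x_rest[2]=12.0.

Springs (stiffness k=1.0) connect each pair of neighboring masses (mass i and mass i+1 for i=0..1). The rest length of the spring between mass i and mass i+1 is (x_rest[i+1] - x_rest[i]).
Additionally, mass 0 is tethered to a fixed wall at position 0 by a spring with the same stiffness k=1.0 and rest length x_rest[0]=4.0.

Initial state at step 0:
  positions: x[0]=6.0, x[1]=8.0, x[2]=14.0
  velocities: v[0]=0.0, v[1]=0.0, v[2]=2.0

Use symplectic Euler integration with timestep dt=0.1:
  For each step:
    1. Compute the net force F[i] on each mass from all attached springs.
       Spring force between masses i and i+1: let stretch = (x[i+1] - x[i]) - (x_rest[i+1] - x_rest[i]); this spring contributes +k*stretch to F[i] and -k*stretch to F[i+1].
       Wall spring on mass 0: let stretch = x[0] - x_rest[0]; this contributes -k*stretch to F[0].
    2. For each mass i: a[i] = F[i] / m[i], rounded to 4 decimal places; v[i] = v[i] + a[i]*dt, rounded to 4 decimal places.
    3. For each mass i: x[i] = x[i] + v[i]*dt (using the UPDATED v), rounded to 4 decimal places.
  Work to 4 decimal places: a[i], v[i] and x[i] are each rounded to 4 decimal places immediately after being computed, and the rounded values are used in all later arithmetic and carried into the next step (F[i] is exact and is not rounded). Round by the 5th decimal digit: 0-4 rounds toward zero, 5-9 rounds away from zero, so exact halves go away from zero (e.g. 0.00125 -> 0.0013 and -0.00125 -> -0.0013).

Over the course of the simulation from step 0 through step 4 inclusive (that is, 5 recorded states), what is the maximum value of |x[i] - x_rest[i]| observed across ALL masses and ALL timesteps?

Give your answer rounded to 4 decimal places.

Answer: 2.5891

Derivation:
Step 0: x=[6.0000 8.0000 14.0000] v=[0.0000 0.0000 2.0000]
Step 1: x=[5.9600 8.0400 14.1800] v=[-0.4000 0.4000 1.8000]
Step 2: x=[5.8812 8.1206 14.3386] v=[-0.7880 0.8060 1.5860]
Step 3: x=[5.7660 8.2410 14.4750] v=[-1.1522 1.2039 1.3642]
Step 4: x=[5.6179 8.3990 14.5891] v=[-1.4813 1.5798 1.1408]
Max displacement = 2.5891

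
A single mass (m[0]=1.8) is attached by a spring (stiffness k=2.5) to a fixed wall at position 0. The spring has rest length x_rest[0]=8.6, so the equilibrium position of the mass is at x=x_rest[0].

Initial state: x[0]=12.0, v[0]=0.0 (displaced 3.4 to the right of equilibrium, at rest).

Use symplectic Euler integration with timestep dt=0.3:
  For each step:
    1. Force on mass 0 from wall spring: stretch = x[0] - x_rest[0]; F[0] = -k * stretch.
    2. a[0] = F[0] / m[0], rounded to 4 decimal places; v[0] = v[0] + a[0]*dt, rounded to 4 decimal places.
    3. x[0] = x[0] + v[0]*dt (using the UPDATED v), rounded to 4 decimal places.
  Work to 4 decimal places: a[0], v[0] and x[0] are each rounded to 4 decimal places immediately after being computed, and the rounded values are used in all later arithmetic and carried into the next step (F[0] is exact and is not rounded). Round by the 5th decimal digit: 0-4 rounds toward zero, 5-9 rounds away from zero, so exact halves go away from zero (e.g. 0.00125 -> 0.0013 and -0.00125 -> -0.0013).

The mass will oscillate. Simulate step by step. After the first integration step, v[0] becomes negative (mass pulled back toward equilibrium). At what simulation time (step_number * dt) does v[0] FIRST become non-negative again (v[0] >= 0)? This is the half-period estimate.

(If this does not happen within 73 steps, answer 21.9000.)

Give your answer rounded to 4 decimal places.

Answer: 2.7000

Derivation:
Step 0: x=[12.0000] v=[0.0000]
Step 1: x=[11.5750] v=[-1.4167]
Step 2: x=[10.7781] v=[-2.6563]
Step 3: x=[9.7090] v=[-3.5638]
Step 4: x=[8.5012] v=[-4.0259]
Step 5: x=[7.3058] v=[-3.9847]
Step 6: x=[6.2722] v=[-3.4455]
Step 7: x=[5.5295] v=[-2.4756]
Step 8: x=[5.1706] v=[-1.1962]
Step 9: x=[5.2404] v=[0.2327]
First v>=0 after going negative at step 9, time=2.7000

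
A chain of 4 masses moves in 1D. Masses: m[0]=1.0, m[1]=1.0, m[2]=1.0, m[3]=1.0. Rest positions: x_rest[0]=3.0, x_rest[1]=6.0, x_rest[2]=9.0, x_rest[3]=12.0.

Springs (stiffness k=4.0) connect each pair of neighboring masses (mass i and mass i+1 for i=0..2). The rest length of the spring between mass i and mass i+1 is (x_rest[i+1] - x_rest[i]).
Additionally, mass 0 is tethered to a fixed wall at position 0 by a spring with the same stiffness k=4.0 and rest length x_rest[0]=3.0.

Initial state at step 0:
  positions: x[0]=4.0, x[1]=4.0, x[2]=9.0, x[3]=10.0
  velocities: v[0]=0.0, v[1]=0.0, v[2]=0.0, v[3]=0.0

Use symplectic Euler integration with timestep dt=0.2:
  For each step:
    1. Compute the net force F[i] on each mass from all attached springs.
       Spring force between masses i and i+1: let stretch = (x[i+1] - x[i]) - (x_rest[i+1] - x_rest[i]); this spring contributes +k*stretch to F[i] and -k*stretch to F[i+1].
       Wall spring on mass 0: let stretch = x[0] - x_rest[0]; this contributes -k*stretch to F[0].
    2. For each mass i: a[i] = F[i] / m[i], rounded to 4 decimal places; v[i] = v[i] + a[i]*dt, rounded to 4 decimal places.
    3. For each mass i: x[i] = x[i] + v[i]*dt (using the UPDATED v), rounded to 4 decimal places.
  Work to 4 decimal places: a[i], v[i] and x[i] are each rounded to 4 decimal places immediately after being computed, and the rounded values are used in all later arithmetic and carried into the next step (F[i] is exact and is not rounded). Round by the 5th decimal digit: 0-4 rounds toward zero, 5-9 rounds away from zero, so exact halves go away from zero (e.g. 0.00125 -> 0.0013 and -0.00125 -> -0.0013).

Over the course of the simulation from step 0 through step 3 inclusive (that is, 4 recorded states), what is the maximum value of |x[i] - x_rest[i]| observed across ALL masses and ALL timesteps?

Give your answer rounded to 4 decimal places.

Answer: 2.1412

Derivation:
Step 0: x=[4.0000 4.0000 9.0000 10.0000] v=[0.0000 0.0000 0.0000 0.0000]
Step 1: x=[3.3600 4.8000 8.3600 10.3200] v=[-3.2000 4.0000 -3.2000 1.6000]
Step 2: x=[2.4128 5.9392 7.4640 10.8064] v=[-4.7360 5.6960 -4.4800 2.4320]
Step 3: x=[1.6438 6.7581 6.8588 11.2380] v=[-3.8451 4.0947 -3.0259 2.1581]
Max displacement = 2.1412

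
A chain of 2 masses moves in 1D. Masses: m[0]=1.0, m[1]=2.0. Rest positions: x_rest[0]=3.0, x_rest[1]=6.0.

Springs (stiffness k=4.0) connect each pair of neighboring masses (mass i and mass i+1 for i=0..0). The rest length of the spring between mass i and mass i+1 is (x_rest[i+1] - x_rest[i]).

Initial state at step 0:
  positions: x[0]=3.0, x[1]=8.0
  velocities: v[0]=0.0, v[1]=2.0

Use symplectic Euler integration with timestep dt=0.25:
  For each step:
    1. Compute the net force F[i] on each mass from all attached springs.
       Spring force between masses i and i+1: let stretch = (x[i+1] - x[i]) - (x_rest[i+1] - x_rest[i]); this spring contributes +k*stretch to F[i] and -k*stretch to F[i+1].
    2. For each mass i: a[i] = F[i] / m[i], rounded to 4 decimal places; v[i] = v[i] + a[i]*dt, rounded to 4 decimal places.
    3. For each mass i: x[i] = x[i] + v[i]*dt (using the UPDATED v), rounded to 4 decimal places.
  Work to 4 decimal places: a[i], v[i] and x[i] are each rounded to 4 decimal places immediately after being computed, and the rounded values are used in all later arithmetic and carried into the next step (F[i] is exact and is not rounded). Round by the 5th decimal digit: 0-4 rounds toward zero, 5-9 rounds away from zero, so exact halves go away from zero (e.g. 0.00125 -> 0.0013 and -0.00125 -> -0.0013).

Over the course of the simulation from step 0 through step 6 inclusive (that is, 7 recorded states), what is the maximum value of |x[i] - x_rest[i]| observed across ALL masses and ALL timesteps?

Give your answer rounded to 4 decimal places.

Step 0: x=[3.0000 8.0000] v=[0.0000 2.0000]
Step 1: x=[3.5000 8.2500] v=[2.0000 1.0000]
Step 2: x=[4.4375 8.2813] v=[3.7500 0.1250]
Step 3: x=[5.5860 8.2071] v=[4.5938 -0.2969]
Step 4: x=[6.6397 8.1802] v=[4.2149 -0.1075]
Step 5: x=[7.3286 8.3358] v=[2.7554 0.6223]
Step 6: x=[7.5193 8.7405] v=[0.7626 1.6187]
Max displacement = 4.5193

Answer: 4.5193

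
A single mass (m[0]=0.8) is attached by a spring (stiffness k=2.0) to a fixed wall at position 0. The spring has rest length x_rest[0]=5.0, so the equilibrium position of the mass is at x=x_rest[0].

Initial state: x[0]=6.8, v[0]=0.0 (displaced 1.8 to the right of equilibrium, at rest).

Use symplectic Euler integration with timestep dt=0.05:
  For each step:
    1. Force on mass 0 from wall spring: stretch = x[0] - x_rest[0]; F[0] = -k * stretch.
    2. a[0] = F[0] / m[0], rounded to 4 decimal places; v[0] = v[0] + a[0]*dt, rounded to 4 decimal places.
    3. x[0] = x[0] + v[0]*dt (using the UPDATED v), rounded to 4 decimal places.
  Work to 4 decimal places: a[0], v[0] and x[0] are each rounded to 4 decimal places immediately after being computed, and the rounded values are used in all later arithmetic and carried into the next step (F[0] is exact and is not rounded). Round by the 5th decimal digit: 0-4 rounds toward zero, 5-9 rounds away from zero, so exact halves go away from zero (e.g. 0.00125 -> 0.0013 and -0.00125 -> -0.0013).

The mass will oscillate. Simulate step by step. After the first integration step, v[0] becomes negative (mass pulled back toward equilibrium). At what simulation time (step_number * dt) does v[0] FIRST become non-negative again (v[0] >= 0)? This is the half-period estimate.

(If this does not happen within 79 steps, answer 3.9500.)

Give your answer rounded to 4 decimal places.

Answer: 2.0000

Derivation:
Step 0: x=[6.8000] v=[0.0000]
Step 1: x=[6.7888] v=[-0.2250]
Step 2: x=[6.7664] v=[-0.4486]
Step 3: x=[6.7329] v=[-0.6694]
Step 4: x=[6.6886] v=[-0.8860]
Step 5: x=[6.6337] v=[-1.0971]
Step 6: x=[6.5686] v=[-1.3013]
Step 7: x=[6.4937] v=[-1.4974]
Step 8: x=[6.4095] v=[-1.6841]
Step 9: x=[6.3165] v=[-1.8603]
Step 10: x=[6.2153] v=[-2.0249]
Step 11: x=[6.1065] v=[-2.1768]
Step 12: x=[5.9907] v=[-2.3151]
Step 13: x=[5.8688] v=[-2.4389]
Step 14: x=[5.7414] v=[-2.5475]
Step 15: x=[5.6094] v=[-2.6402]
Step 16: x=[5.4736] v=[-2.7164]
Step 17: x=[5.3348] v=[-2.7756]
Step 18: x=[5.1939] v=[-2.8175]
Step 19: x=[5.0518] v=[-2.8417]
Step 20: x=[4.9094] v=[-2.8482]
Step 21: x=[4.7676] v=[-2.8369]
Step 22: x=[4.6272] v=[-2.8079]
Step 23: x=[4.4891] v=[-2.7613]
Step 24: x=[4.3542] v=[-2.6974]
Step 25: x=[4.2234] v=[-2.6167]
Step 26: x=[4.0974] v=[-2.5196]
Step 27: x=[3.9771] v=[-2.4068]
Step 28: x=[3.8632] v=[-2.2789]
Step 29: x=[3.7564] v=[-2.1368]
Step 30: x=[3.6573] v=[-1.9814]
Step 31: x=[3.5666] v=[-1.8136]
Step 32: x=[3.4849] v=[-1.6344]
Step 33: x=[3.4127] v=[-1.4450]
Step 34: x=[3.3504] v=[-1.2466]
Step 35: x=[3.2984] v=[-1.0404]
Step 36: x=[3.2570] v=[-0.8277]
Step 37: x=[3.2265] v=[-0.6098]
Step 38: x=[3.2071] v=[-0.3881]
Step 39: x=[3.1989] v=[-0.1640]
Step 40: x=[3.2020] v=[0.0611]
First v>=0 after going negative at step 40, time=2.0000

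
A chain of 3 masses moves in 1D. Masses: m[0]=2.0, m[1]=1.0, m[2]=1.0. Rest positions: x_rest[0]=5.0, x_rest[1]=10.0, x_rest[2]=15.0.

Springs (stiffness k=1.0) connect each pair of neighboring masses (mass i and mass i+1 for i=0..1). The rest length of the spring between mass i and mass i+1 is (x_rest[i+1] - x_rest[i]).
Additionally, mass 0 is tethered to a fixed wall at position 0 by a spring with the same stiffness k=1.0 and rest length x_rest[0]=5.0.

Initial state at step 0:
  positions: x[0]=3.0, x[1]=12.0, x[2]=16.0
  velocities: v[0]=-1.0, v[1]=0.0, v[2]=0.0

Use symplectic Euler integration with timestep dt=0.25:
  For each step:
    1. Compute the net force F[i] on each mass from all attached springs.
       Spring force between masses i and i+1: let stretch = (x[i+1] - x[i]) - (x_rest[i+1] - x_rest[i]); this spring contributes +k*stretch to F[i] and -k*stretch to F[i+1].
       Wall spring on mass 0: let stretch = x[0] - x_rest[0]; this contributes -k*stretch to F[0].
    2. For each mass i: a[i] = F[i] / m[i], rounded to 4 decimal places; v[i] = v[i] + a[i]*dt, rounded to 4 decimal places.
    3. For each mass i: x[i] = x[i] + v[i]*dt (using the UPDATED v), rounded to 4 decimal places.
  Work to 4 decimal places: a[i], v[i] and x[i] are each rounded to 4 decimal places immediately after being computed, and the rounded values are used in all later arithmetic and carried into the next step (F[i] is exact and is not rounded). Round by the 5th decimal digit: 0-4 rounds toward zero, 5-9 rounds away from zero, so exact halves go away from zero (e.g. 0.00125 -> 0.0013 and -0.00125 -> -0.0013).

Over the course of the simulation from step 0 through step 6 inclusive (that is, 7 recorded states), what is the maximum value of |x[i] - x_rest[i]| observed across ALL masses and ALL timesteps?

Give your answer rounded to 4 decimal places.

Step 0: x=[3.0000 12.0000 16.0000] v=[-1.0000 0.0000 0.0000]
Step 1: x=[2.9375 11.6875 16.0625] v=[-0.2500 -1.2500 0.2500]
Step 2: x=[3.0567 11.1016 16.1641] v=[0.4766 -2.3438 0.4063]
Step 3: x=[3.3317 10.3293 16.2618] v=[1.1001 -3.0894 0.3907]
Step 4: x=[3.7213 9.4904 16.3012] v=[1.5584 -3.3557 0.1576]
Step 5: x=[4.1749 8.7166 16.2274] v=[1.8144 -3.0953 -0.2951]
Step 6: x=[4.6400 8.1284 15.9967] v=[1.8603 -2.3530 -0.9228]
Max displacement = 2.0625

Answer: 2.0625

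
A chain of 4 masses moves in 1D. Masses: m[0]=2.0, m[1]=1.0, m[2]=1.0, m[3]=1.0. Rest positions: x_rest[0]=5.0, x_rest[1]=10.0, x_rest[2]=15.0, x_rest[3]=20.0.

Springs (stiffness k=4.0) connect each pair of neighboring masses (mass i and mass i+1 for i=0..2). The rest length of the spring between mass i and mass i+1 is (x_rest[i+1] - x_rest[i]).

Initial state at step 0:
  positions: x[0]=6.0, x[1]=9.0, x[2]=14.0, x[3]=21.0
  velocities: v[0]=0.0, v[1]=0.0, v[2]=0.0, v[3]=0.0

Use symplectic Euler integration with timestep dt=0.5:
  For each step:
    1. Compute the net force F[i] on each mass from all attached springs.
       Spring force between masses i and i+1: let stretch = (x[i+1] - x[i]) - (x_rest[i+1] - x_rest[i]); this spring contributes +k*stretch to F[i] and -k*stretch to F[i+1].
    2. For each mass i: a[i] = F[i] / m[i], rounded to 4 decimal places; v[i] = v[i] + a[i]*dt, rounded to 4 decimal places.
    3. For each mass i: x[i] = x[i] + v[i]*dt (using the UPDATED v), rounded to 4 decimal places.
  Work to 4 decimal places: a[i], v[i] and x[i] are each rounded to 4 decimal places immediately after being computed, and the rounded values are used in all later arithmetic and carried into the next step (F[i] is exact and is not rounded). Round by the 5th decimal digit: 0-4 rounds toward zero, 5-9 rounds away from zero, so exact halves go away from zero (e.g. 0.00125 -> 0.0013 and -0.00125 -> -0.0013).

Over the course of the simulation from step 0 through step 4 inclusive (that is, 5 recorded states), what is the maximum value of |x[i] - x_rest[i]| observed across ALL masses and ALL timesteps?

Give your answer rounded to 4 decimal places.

Step 0: x=[6.0000 9.0000 14.0000 21.0000] v=[0.0000 0.0000 0.0000 0.0000]
Step 1: x=[5.0000 11.0000 16.0000 19.0000] v=[-2.0000 4.0000 4.0000 -4.0000]
Step 2: x=[4.5000 12.0000 16.0000 19.0000] v=[-1.0000 2.0000 0.0000 0.0000]
Step 3: x=[5.2500 9.5000 15.0000 21.0000] v=[1.5000 -5.0000 -2.0000 4.0000]
Step 4: x=[5.6250 8.2500 14.5000 22.0000] v=[0.7500 -2.5000 -1.0000 2.0000]
Max displacement = 2.0000

Answer: 2.0000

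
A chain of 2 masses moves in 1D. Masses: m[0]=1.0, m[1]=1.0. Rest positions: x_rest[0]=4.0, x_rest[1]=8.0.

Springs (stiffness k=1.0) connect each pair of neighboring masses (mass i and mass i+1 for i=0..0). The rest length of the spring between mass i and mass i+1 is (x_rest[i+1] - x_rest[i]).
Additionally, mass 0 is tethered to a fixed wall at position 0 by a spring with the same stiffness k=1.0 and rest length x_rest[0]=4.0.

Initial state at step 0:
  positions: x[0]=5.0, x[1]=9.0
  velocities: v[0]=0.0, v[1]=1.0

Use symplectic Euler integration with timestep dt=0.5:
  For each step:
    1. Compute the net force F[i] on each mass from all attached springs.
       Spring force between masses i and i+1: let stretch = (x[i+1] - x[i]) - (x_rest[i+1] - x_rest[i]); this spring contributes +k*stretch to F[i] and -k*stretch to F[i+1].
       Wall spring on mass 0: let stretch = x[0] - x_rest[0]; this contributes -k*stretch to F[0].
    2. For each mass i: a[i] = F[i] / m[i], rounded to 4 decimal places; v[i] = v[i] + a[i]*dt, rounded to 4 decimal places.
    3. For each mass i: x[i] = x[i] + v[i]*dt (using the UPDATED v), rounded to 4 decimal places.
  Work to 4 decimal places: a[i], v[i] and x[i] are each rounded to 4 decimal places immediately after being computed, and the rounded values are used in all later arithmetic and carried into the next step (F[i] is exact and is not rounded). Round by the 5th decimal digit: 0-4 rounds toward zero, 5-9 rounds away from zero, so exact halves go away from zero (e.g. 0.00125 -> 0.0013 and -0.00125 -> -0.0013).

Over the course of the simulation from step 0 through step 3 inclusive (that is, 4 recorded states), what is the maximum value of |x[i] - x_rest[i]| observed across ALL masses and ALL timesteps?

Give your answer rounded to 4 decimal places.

Step 0: x=[5.0000 9.0000] v=[0.0000 1.0000]
Step 1: x=[4.7500 9.5000] v=[-0.5000 1.0000]
Step 2: x=[4.5000 9.8125] v=[-0.5000 0.6250]
Step 3: x=[4.4531 9.7969] v=[-0.0938 -0.0313]
Max displacement = 1.8125

Answer: 1.8125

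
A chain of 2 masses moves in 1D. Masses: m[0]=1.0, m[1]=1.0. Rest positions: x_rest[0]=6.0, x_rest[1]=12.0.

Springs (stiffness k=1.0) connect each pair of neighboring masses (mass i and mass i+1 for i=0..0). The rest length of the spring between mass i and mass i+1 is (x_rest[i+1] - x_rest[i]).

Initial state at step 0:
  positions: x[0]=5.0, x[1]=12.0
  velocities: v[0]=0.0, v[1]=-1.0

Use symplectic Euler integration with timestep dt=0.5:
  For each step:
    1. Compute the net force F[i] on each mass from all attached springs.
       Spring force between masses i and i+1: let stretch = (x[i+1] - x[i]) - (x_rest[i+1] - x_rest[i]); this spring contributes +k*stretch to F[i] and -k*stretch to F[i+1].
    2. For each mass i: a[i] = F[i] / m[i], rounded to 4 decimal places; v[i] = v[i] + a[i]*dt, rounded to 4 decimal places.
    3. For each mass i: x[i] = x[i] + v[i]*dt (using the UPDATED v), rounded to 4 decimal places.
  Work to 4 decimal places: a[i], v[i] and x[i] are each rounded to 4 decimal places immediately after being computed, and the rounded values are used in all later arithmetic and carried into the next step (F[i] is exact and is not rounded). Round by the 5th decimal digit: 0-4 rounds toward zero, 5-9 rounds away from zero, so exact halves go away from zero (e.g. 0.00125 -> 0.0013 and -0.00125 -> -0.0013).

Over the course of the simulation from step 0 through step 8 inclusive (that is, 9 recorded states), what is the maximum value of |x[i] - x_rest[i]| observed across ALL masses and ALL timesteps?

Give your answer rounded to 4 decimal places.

Step 0: x=[5.0000 12.0000] v=[0.0000 -1.0000]
Step 1: x=[5.2500 11.2500] v=[0.5000 -1.5000]
Step 2: x=[5.5000 10.5000] v=[0.5000 -1.5000]
Step 3: x=[5.5000 10.0000] v=[0.0000 -1.0000]
Step 4: x=[5.1250 9.8750] v=[-0.7500 -0.2500]
Step 5: x=[4.4375 10.0625] v=[-1.3750 0.3750]
Step 6: x=[3.6563 10.3438] v=[-1.5625 0.5625]
Step 7: x=[3.0469 10.4532] v=[-1.2188 0.2188]
Step 8: x=[2.7891 10.2110] v=[-0.5157 -0.4844]
Max displacement = 3.2109

Answer: 3.2109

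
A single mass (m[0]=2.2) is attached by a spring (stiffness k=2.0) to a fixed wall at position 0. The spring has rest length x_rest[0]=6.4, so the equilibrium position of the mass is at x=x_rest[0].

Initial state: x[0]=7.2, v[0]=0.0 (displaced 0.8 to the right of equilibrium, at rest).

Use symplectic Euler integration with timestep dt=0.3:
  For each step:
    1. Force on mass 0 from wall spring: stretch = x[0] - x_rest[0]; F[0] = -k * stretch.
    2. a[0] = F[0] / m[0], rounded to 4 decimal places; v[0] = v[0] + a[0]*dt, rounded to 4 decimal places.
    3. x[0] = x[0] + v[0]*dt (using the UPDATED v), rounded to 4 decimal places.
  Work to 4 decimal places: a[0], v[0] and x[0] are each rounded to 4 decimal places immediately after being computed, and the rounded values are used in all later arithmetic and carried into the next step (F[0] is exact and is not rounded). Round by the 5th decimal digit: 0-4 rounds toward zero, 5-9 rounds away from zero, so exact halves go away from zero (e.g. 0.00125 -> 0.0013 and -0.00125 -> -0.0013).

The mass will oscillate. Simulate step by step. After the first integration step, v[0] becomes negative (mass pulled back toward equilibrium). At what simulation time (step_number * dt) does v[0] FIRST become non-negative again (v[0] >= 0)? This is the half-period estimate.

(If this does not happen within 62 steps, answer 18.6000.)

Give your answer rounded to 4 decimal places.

Answer: 3.3000

Derivation:
Step 0: x=[7.2000] v=[0.0000]
Step 1: x=[7.1345] v=[-0.2182]
Step 2: x=[7.0090] v=[-0.4185]
Step 3: x=[6.8336] v=[-0.5846]
Step 4: x=[6.6227] v=[-0.7029]
Step 5: x=[6.3936] v=[-0.7637]
Step 6: x=[6.1650] v=[-0.7620]
Step 7: x=[5.9556] v=[-0.6979]
Step 8: x=[5.7826] v=[-0.5767]
Step 9: x=[5.6601] v=[-0.4083]
Step 10: x=[5.5982] v=[-0.2065]
Step 11: x=[5.6019] v=[0.0122]
First v>=0 after going negative at step 11, time=3.3000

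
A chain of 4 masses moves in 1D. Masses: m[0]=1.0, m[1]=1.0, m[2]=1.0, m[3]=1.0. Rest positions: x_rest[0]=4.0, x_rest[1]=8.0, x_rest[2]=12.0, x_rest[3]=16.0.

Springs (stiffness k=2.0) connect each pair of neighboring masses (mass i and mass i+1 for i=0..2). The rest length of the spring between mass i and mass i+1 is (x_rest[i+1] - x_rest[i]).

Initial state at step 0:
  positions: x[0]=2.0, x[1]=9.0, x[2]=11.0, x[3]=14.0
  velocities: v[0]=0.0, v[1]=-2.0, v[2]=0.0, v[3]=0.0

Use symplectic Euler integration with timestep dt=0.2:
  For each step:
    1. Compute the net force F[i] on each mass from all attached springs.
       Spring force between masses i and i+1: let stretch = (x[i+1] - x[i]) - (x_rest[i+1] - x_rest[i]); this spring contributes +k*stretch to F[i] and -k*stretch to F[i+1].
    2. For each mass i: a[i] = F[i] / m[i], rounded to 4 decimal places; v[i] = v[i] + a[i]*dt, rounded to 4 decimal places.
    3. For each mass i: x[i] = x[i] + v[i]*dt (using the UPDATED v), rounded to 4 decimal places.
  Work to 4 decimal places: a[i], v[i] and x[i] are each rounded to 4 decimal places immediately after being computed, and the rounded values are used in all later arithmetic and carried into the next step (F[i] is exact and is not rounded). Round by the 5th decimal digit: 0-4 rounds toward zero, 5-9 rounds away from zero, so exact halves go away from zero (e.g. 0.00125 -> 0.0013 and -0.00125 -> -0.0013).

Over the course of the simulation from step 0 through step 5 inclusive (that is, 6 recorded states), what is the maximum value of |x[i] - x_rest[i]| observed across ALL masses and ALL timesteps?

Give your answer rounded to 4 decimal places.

Step 0: x=[2.0000 9.0000 11.0000 14.0000] v=[0.0000 -2.0000 0.0000 0.0000]
Step 1: x=[2.2400 8.2000 11.0800 14.0800] v=[1.2000 -4.0000 0.4000 0.4000]
Step 2: x=[2.6368 7.1536 11.1696 14.2400] v=[1.9840 -5.2320 0.4480 0.8000]
Step 3: x=[3.0749 6.0671 11.1836 14.4744] v=[2.1907 -5.4323 0.0698 1.1718]
Step 4: x=[3.4324 5.1506 11.0515 14.7655] v=[1.7876 -4.5826 -0.6605 1.4555]
Step 5: x=[3.6074 4.5687 10.7444 15.0795] v=[0.8749 -2.9095 -1.5353 1.5699]
Max displacement = 3.4313

Answer: 3.4313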